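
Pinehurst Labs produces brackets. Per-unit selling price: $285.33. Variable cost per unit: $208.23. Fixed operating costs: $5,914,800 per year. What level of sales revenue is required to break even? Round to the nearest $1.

$21,889,363

CM per unit = $285.33 − $208.23 = $77.10; CM ratio = $77.10 / $285.33 = 0.2702.
Break-even revenue = fixed costs × price ÷ CM = $5,914,800 × $285.33 ÷ $77.10 = $21,889,363.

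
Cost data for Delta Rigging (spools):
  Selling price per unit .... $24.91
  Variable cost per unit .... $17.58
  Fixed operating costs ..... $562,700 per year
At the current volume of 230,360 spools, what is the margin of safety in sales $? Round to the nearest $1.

$3,826,009

Contribution margin per unit = $24.91 − $17.58 = $7.33. Break-even units = $562,700 ÷ $7.33 = 76,766.71; break-even revenue = 76,766.71 × $24.91 = $1,912,258.80.
Actual sales revenue = 230,360 × $24.91 = $5,738,267.60.
Margin of safety = $5,738,267.60 − $1,912,258.80 = $3,826,009.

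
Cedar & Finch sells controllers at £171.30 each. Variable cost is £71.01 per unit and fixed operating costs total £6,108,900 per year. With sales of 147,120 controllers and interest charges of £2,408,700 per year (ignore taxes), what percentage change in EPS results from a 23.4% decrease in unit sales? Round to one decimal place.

Total contribution margin = 147,120 × £100.29 = £14,754,664.80.
EBIT = £14,754,664.80 − £6,108,900 = £8,645,764.80.
Interest = £2,408,700.00, so EBIT − I = £6,237,064.80.
DCL = total CM / (EBIT − I) = £14,754,664.80 / £6,237,064.80 = 2.3656.
%ΔEPS = DCL × %ΔSales = 2.3656 × -23.4% = -55.4%.

-55.4%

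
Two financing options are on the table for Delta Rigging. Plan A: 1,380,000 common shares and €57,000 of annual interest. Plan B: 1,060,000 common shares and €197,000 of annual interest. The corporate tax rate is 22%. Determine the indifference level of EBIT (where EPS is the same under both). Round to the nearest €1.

€660,750

At indifference, (EBIT − 57,000)(1 − t)/1,380,000 = (EBIT − 197,000)(1 − t)/1,060,000.
The (1 − t) factor cancels: (EBIT − 57,000) × 1,060,000 = (EBIT − 197,000) × 1,380,000.
EBIT × (1,380,000 − 1,060,000) = 197,000 × 1,380,000 − 57,000 × 1,060,000 = 211,440,000,000, so EBIT = 211,440,000,000 ÷ 320,000 = 660,750.00.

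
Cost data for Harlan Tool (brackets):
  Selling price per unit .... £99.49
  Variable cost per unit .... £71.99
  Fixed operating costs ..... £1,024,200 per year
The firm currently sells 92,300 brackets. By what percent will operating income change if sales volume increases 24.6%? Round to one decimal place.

+41.2%

Contribution at this volume is 92,300 × £27.50 = £2,538,250.00.
EBIT = £2,538,250.00 − £1,024,200 = £1,514,050.00.
So DOL = total CM / EBIT = £2,538,250.00 / £1,514,050.00 = 1.6765.
Operating income changes by 1.6765 × +24.6% = +41.2%.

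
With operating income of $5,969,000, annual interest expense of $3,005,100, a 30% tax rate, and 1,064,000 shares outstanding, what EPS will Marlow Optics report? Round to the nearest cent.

$1.95

Pre-tax income = $5,969,000 − $3,005,100.00 = $2,963,900.00.
After tax at 30%: net income = $2,963,900.00 × 0.70 = $2,074,730.00.
Per share: $2,074,730.00 / 1,064,000 shares = $1.95.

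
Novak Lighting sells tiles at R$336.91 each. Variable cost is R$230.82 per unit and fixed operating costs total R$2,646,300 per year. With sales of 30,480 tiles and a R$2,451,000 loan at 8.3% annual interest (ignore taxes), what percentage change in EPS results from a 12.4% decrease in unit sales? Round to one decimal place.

Contribution at this volume is 30,480 × R$106.09 = R$3,233,623.20.
Operating income = contribution − fixed costs = R$3,233,623.20 − R$2,646,300 = R$587,323.20.
After interest of R$203,433.00, pre-tax earnings = R$383,890.20.
Degree of combined leverage = contribution ÷ (EBIT − I) = R$3,233,623.20 ÷ R$383,890.20 = 8.4233.
%ΔEPS = DCL × %ΔSales = 8.4233 × -12.4% = -104.4%.

-104.4%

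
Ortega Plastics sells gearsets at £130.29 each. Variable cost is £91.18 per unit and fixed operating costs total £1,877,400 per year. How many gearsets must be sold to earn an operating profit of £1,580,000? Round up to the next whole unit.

88,402 gearsets

Each unit contributes £130.29 − £91.18 = £39.11.
Units = (FC + target) / CM = (£1,877,400 + £1,580,000) / £39.11 = 88,401.94, so 88,402 gearsets.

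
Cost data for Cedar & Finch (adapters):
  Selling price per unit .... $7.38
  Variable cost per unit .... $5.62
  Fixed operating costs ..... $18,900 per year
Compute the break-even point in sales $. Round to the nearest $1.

CM per unit = $7.38 − $5.62 = $1.76; CM ratio = $1.76 / $7.38 = 0.2385.
Break-even sales = FC ÷ CM ratio = $18,900 × $7.38 / $1.76 = $79,251.

$79,251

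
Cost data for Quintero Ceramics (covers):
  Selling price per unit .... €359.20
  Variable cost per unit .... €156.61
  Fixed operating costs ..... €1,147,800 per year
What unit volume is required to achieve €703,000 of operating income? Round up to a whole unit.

Unit CM = price − variable cost = €359.20 − €156.61 = €202.59.
Need Q such that Q × €202.59 − €1,147,800 = €703,000, i.e. Q = €1,850,800 / €202.59 = 9,135.69 → 9,136.

9,136 covers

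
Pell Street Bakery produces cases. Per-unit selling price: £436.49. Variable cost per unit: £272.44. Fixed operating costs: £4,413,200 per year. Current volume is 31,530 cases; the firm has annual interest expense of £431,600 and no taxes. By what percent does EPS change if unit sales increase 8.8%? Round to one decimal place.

+138.9%

At 31,530 units, contribution = 31,530 × £164.05 = £5,172,496.50.
Subtracting fixed costs: EBIT = £5,172,496.50 − £4,413,200 = £759,296.50.
Interest = £431,600.00, so EBIT − I = £327,696.50.
Degree of combined leverage = contribution ÷ (EBIT − I) = £5,172,496.50 ÷ £327,696.50 = 15.7844.
EPS therefore changes by 15.7844 × (+8.8%) = +138.9%.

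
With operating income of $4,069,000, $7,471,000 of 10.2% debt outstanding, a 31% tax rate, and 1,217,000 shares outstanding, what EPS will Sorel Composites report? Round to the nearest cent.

$1.87

Interest = $762,042.00, so EBT = $4,069,000 − $762,042.00 = $3,306,958.00.
After tax at 31%: net income = $3,306,958.00 × 0.69 = $2,281,801.02.
Per share: $2,281,801.02 / 1,217,000 shares = $1.87.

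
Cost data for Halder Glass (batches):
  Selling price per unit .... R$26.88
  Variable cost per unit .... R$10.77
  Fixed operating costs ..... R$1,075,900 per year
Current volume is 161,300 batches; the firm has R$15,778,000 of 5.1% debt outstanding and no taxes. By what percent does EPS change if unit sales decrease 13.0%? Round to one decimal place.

Contribution at this volume is 161,300 × R$16.11 = R$2,598,543.00.
Operating income = contribution − fixed costs = R$2,598,543.00 − R$1,075,900 = R$1,522,643.00.
After interest of R$804,678.00, pre-tax earnings = R$717,965.00.
DCL = total CM / (EBIT − I) = R$2,598,543.00 / R$717,965.00 = 3.6193.
%ΔEPS = DCL × %ΔSales = 3.6193 × -13.0% = -47.1%.

-47.1%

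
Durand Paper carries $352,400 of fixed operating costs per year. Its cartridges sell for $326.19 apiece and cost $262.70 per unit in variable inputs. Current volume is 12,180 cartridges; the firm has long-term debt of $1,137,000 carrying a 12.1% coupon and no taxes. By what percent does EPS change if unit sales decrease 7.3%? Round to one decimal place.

-19.9%

At 12,180 units, contribution = 12,180 × $63.49 = $773,308.20.
EBIT = $773,308.20 − $352,400 = $420,908.20.
Interest = $137,577.00, so EBIT − I = $283,331.20.
DCL = total CM / (EBIT − I) = $773,308.20 / $283,331.20 = 2.7293.
EPS therefore changes by 2.7293 × (-7.3%) = -19.9%.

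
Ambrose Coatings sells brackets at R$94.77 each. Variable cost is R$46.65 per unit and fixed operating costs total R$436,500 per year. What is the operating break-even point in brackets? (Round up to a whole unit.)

Contribution margin per unit = R$94.77 − R$46.65 = R$48.12.
Break-even volume = fixed costs ÷ CM per unit = R$436,500 ÷ R$48.12 = 9,071.07, so 9,072 brackets.

9,072 brackets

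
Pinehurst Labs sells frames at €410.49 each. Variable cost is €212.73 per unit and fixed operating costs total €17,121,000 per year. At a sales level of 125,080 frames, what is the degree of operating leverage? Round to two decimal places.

Total contribution margin = 125,080 × €197.76 = €24,735,820.80.
Operating income = contribution − fixed costs = €24,735,820.80 − €17,121,000 = €7,614,820.80.
DOL = contribution ÷ EBIT = €24,735,820.80 ÷ €7,614,820.80 = 3.2484.

3.25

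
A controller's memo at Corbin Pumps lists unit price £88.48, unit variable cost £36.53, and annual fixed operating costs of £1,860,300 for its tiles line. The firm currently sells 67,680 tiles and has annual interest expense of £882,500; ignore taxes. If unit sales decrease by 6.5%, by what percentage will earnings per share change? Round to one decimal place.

Total contribution margin = 67,680 × £51.95 = £3,515,976.00.
Operating income = contribution − fixed costs = £3,515,976.00 − £1,860,300 = £1,655,676.00.
Interest = £882,500.00, so EBIT − I = £773,176.00.
Degree of combined leverage = contribution ÷ (EBIT − I) = £3,515,976.00 ÷ £773,176.00 = 4.5474.
EPS therefore changes by 4.5474 × (-6.5%) = -29.6%.

-29.6%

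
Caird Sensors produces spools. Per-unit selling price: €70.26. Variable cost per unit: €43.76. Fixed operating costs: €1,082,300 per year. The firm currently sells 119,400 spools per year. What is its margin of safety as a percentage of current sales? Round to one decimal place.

65.8%

Unit CM = price − variable cost = €70.26 − €43.76 = €26.50. Break-even units = €1,082,300 ÷ €26.50 = 40,841.51; break-even revenue = 40,841.51 × €70.26 = €2,869,524.45.
Actual sales revenue = 119,400 × €70.26 = €8,389,044.00.
Margin of safety = (€8,389,044.00 − €2,869,524.45) ÷ €8,389,044.00 = 65.8%.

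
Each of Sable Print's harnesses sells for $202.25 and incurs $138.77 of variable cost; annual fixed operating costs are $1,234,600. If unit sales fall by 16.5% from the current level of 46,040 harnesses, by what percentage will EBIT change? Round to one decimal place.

Contribution at this volume is 46,040 × $63.48 = $2,922,619.20.
EBIT = $2,922,619.20 − $1,234,600 = $1,688,019.20.
Degree of operating leverage = $2,922,619.20 / $1,688,019.20 = 1.7314.
%ΔEBIT = DOL × %ΔSales = 1.7314 × -16.5% = -28.6%.

-28.6%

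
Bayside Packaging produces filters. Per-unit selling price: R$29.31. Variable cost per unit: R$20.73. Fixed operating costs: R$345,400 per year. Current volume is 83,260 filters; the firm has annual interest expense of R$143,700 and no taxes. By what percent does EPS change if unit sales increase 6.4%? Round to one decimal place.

+20.3%

Contribution at this volume is 83,260 × R$8.58 = R$714,370.80.
EBIT = R$714,370.80 − R$345,400 = R$368,970.80.
After interest of R$143,700.00, pre-tax earnings = R$225,270.80.
DCL = total CM / (EBIT − I) = R$714,370.80 / R$225,270.80 = 3.1712.
%ΔEPS = DCL × %ΔSales = 3.1712 × +6.4% = +20.3%.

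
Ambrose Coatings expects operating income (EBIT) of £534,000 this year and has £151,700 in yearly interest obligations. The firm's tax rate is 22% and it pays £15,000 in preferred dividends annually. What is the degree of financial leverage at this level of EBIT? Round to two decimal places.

Annual interest charges come to £151,700.00.
Preferred dividends grossed up pre-tax: £15,000 / (1 − 0.22) = £19,230.77.
DFL = EBIT ÷ [EBIT − I − D_p/(1−t)] = £534,000 ÷ [£534,000 − £151,700.00 − £19,230.77] = £534,000 ÷ £363,069.23 = 1.4708.

1.47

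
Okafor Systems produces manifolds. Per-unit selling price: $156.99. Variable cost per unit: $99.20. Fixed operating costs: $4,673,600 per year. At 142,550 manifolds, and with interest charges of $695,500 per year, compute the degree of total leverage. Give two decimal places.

Contribution at this volume is 142,550 × $57.79 = $8,237,964.50.
Operating income = contribution − fixed costs = $8,237,964.50 − $4,673,600 = $3,564,364.50. Interest = $695,500.00.
DOL = $8,237,964.50 ÷ $3,564,364.50 = 2.3112; DFL = $3,564,364.50 ÷ $2,868,864.50 = 1.2424.
Combined leverage = 2.3112 × 1.2424 = 2.8714.

2.87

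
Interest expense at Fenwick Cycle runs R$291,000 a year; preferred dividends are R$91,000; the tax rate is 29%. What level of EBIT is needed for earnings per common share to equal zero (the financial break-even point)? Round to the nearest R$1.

Preferred dividends are paid after tax, so their pre-tax equivalent is R$91,000 ÷ (1 − 0.29) = R$128,169.01.
Financial break-even EBIT = interest + D_p ÷ (1 − t) = R$291,000 + R$128,169.01 = R$419,169.01.

R$419,169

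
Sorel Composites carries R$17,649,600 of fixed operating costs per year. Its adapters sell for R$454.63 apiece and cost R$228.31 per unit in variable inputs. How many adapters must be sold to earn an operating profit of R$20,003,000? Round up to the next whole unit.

166,369 adapters

Unit CM = price − variable cost = R$454.63 − R$228.31 = R$226.32.
Need Q such that Q × R$226.32 − R$17,649,600 = R$20,003,000, i.e. Q = R$37,652,600 / R$226.32 = 166,368.86 → 166,369.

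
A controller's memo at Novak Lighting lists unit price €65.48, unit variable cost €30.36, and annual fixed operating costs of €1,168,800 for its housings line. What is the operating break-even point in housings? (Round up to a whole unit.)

33,281 housings

Unit CM = price − variable cost = €65.48 − €30.36 = €35.12.
Break-even Q = €1,168,800 / €35.12 = 33,280.18 → 33,281 housings.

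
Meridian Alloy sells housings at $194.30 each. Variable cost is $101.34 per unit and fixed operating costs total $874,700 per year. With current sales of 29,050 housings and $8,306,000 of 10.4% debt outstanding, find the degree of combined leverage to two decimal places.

Contribution at this volume is 29,050 × $92.96 = $2,700,488.00.
Subtracting fixed costs: EBIT = $2,700,488.00 − $874,700 = $1,825,788.00. Interest = $863,824.00.
DOL = $2,700,488.00 ÷ $1,825,788.00 = 1.4791; DFL = $1,825,788.00 ÷ $961,964.00 = 1.8980.
DCL = DOL × DFL = 1.4791 × 1.8980 = 2.8073.

2.81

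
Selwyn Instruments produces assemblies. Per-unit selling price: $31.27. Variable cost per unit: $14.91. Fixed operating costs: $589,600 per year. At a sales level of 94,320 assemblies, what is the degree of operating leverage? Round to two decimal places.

1.62

Total contribution margin = 94,320 × $16.36 = $1,543,075.20.
Operating income = contribution − fixed costs = $1,543,075.20 − $589,600 = $953,475.20.
Degree of operating leverage = $1,543,075.20 / $953,475.20 = 1.6184.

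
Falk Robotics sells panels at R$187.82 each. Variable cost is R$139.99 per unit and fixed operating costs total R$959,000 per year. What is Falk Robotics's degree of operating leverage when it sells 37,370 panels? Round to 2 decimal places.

2.16

At 37,370 units, contribution = 37,370 × R$47.83 = R$1,787,407.10.
Subtracting fixed costs: EBIT = R$1,787,407.10 − R$959,000 = R$828,407.10.
DOL = contribution ÷ EBIT = R$1,787,407.10 ÷ R$828,407.10 = 2.1576.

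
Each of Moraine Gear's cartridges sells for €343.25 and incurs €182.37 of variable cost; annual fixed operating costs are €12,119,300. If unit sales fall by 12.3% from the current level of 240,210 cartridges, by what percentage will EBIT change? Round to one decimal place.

-17.9%

Contribution at this volume is 240,210 × €160.88 = €38,644,984.80.
EBIT = €38,644,984.80 − €12,119,300 = €26,525,684.80.
Degree of operating leverage = €38,644,984.80 / €26,525,684.80 = 1.4569.
Operating income changes by 1.4569 × -12.3% = -17.9%.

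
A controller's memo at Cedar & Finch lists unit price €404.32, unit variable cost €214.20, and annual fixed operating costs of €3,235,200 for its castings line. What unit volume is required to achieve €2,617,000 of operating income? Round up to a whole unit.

30,782 castings

Unit CM = price − variable cost = €404.32 − €214.20 = €190.12.
Units = (FC + target) / CM = (€3,235,200 + €2,617,000) / €190.12 = 30,781.61, so 30,782 castings.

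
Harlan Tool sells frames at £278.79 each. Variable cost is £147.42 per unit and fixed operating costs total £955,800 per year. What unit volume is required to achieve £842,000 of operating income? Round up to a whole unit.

Contribution margin per unit = £278.79 − £147.42 = £131.37.
Required volume = (fixed costs + target profit) ÷ CM = (£955,800 + £842,000) ÷ £131.37 = 13,685.01, so 13,686 frames.

13,686 frames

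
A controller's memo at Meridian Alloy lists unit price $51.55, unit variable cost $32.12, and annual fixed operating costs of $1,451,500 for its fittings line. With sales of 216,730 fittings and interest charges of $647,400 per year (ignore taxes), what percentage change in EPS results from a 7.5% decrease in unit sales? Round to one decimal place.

Total contribution margin = 216,730 × $19.43 = $4,211,063.90.
Operating income = contribution − fixed costs = $4,211,063.90 − $1,451,500 = $2,759,563.90.
After interest of $647,400.00, pre-tax earnings = $2,112,163.90.
Degree of combined leverage = contribution ÷ (EBIT − I) = $4,211,063.90 ÷ $2,112,163.90 = 1.9937.
%ΔEPS = DCL × %ΔSales = 1.9937 × -7.5% = -15.0%.

-15.0%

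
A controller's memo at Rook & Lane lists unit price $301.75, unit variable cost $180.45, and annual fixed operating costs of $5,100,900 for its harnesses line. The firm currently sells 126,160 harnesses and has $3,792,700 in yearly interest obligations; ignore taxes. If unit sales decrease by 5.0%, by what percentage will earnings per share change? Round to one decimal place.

Total contribution margin = 126,160 × $121.30 = $15,303,208.00.
EBIT = $15,303,208.00 − $5,100,900 = $10,202,308.00.
Interest = $3,792,700.00, so EBIT − I = $6,409,608.00.
DCL = total CM / (EBIT − I) = $15,303,208.00 / $6,409,608.00 = 2.3875.
EPS therefore changes by 2.3875 × (-5.0%) = -11.9%.

-11.9%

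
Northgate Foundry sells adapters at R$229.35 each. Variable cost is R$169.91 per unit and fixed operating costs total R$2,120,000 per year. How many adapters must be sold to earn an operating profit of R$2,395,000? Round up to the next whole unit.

Unit CM = price − variable cost = R$229.35 − R$169.91 = R$59.44.
Units = (FC + target) / CM = (R$2,120,000 + R$2,395,000) / R$59.44 = 75,958.95, so 75,959 adapters.

75,959 adapters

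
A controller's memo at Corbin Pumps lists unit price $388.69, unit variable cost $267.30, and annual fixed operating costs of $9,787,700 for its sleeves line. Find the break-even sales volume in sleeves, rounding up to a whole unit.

Contribution margin per unit = $388.69 − $267.30 = $121.39.
Break-even Q = $9,787,700 / $121.39 = 80,630.20 → 80,631 sleeves.

80,631 sleeves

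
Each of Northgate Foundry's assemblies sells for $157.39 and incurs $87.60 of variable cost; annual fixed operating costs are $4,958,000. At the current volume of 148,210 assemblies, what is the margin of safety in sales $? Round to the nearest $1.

Contribution margin per unit = $157.39 − $87.60 = $69.79. Break-even units = $4,958,000 ÷ $69.79 = 71,041.70; break-even revenue = 71,041.70 × $157.39 = $11,181,252.61.
Current sales = 148,210 × $157.39 = $23,326,771.90.
Margin of safety = $23,326,771.90 − $11,181,252.61 = $12,145,519.

$12,145,519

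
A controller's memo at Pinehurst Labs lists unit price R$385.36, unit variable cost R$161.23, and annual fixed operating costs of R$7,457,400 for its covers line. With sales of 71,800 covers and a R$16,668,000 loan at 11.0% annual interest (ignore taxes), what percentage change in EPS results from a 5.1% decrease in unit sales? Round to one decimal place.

-12.1%

At 71,800 units, contribution = 71,800 × R$224.13 = R$16,092,534.00.
Subtracting fixed costs: EBIT = R$16,092,534.00 − R$7,457,400 = R$8,635,134.00.
After interest of R$1,833,480.00, pre-tax earnings = R$6,801,654.00.
Degree of combined leverage = contribution ÷ (EBIT − I) = R$16,092,534.00 ÷ R$6,801,654.00 = 2.3660.
EPS therefore changes by 2.3660 × (-5.1%) = -12.1%.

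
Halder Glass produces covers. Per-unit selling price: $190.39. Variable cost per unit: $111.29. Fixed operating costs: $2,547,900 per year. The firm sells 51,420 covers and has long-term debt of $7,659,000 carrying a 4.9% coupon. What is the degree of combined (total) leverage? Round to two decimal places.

3.55

Contribution at this volume is 51,420 × $79.10 = $4,067,322.00.
Operating income = contribution − fixed costs = $4,067,322.00 − $2,547,900 = $1,519,422.00. Interest = $375,291.00.
DOL = $4,067,322.00 ÷ $1,519,422.00 = 2.6769; DFL = $1,519,422.00 ÷ $1,144,131.00 = 1.3280.
DCL = DOL × DFL = 2.6769 × 1.3280 = 3.5549.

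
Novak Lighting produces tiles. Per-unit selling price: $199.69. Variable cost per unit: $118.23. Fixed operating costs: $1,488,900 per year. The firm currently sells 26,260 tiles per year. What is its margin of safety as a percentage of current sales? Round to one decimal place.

Each unit contributes $199.69 − $118.23 = $81.46. Break-even units = $1,488,900 ÷ $81.46 = 18,277.68; break-even revenue = 18,277.68 × $199.69 = $3,649,870.38.
Actual sales revenue = 26,260 × $199.69 = $5,243,859.40.
Margin of safety = ($5,243,859.40 − $3,649,870.38) ÷ $5,243,859.40 = 30.4%.

30.4%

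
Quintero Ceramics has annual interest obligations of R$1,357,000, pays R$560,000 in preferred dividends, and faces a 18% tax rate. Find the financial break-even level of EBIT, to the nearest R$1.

R$2,039,927

Preferred dividends are paid after tax, so their pre-tax equivalent is R$560,000 ÷ (1 − 0.18) = R$682,926.83.
EPS = 0 when EBIT covers interest plus the pre-tax preferred burden: R$1,357,000 + R$682,926.83 = R$2,039,926.83.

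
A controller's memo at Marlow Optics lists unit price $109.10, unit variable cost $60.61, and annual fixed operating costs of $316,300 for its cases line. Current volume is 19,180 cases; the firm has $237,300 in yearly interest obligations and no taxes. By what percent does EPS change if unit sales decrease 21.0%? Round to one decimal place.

-51.9%

Contribution at this volume is 19,180 × $48.49 = $930,038.20.
Subtracting fixed costs: EBIT = $930,038.20 − $316,300 = $613,738.20.
Interest = $237,300.00, so EBIT − I = $376,438.20.
DCL = total CM / (EBIT − I) = $930,038.20 / $376,438.20 = 2.4706.
%ΔEPS = DCL × %ΔSales = 2.4706 × -21.0% = -51.9%.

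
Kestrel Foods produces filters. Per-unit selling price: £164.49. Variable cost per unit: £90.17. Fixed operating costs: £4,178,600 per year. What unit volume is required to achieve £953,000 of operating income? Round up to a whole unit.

69,048 filters

Contribution margin per unit = £164.49 − £90.17 = £74.32.
Units = (FC + target) / CM = (£4,178,600 + £953,000) / £74.32 = 69,047.36, so 69,048 filters.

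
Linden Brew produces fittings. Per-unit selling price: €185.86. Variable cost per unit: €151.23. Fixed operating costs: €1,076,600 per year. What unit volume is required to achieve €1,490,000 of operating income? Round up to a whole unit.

Each unit contributes €185.86 − €151.23 = €34.63.
Units = (FC + target) / CM = (€1,076,600 + €1,490,000) / €34.63 = 74,114.93, so 74,115 fittings.

74,115 fittings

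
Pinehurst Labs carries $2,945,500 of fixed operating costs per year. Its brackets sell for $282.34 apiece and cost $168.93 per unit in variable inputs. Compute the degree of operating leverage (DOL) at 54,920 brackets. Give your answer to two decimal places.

At 54,920 units, contribution = 54,920 × $113.41 = $6,228,477.20.
EBIT = $6,228,477.20 − $2,945,500 = $3,282,977.20.
DOL = contribution ÷ EBIT = $6,228,477.20 ÷ $3,282,977.20 = 1.8972.

1.90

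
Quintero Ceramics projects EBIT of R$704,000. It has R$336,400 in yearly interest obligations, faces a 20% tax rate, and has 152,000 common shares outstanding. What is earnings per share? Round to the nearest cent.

R$1.93

Pre-tax income = R$704,000 − R$336,400.00 = R$367,600.00.
Net income = R$367,600.00 × (1 − 0.20) = R$294,080.00.
Per share: R$294,080.00 / 152,000 shares = R$1.93.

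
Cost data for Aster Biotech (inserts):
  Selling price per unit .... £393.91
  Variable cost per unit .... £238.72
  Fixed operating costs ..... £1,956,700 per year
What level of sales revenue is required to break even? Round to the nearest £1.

Contribution margin per unit = £393.91 − £238.72 = £155.19, a CM ratio of £155.19 ÷ £393.91 = 0.3940.
Break-even sales = FC ÷ CM ratio = £1,956,700 × £393.91 / £155.19 = £4,966,581.

£4,966,581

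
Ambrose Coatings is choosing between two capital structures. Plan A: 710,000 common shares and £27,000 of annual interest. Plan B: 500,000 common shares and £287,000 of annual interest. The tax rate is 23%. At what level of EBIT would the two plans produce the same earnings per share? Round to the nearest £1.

£906,048

Set EPS_A = EPS_B: (EBIT − £27,000)(1 − 0.23) ÷ 710,000 = (EBIT − £287,000)(1 − 0.23) ÷ 500,000.
Cancelling (1 − t) and cross-multiplying: 500,000·(EBIT − 27,000) = 710,000·(EBIT − 287,000).
Solving, EBIT = (287,000·710,000 − 27,000·500,000) / (710,000 − 500,000) = 190,270,000,000 / 210,000 = 906,047.62.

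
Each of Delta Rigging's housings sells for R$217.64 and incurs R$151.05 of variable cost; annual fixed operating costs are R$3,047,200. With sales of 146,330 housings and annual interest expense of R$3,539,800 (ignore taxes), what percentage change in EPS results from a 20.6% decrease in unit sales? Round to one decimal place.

-63.6%

At 146,330 units, contribution = 146,330 × R$66.59 = R$9,744,114.70.
Subtracting fixed costs: EBIT = R$9,744,114.70 − R$3,047,200 = R$6,696,914.70.
Interest = R$3,539,800.00, so EBIT − I = R$3,157,114.70.
DCL = total CM / (EBIT − I) = R$9,744,114.70 / R$3,157,114.70 = 3.0864.
%ΔEPS = DCL × %ΔSales = 3.0864 × -20.6% = -63.6%.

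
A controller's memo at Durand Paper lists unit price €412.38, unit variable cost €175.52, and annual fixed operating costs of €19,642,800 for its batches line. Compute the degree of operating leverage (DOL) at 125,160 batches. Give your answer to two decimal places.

Contribution at this volume is 125,160 × €236.86 = €29,645,397.60.
Operating income = contribution − fixed costs = €29,645,397.60 − €19,642,800 = €10,002,597.60.
Degree of operating leverage = €29,645,397.60 / €10,002,597.60 = 2.9638.

2.96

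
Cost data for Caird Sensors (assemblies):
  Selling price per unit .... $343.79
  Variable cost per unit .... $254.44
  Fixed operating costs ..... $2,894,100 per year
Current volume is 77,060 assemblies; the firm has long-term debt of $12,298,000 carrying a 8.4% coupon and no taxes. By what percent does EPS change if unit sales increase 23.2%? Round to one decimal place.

+54.0%

Total contribution margin = 77,060 × $89.35 = $6,885,311.00.
Operating income = contribution − fixed costs = $6,885,311.00 − $2,894,100 = $3,991,211.00.
Interest = $1,033,032.00, so EBIT − I = $2,958,179.00.
DCL = total CM / (EBIT − I) = $6,885,311.00 / $2,958,179.00 = 2.3276.
%ΔEPS = DCL × %ΔSales = 2.3276 × +23.2% = +54.0%.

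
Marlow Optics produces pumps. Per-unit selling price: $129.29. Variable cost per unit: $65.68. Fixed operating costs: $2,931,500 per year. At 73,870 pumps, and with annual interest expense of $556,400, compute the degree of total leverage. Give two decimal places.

At 73,870 units, contribution = 73,870 × $63.61 = $4,698,870.70.
EBIT = $4,698,870.70 − $2,931,500 = $1,767,370.70. Interest = $556,400.00.
DOL = $4,698,870.70 ÷ $1,767,370.70 = 2.6587; DFL = $1,767,370.70 ÷ $1,210,970.70 = 1.4595.
Combined leverage = 2.6587 × 1.4595 = 3.8804.

3.88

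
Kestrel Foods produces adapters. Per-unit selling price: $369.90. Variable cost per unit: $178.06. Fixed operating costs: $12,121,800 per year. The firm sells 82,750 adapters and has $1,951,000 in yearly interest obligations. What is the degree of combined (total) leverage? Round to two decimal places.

Total contribution margin = 82,750 × $191.84 = $15,874,760.00.
Subtracting fixed costs: EBIT = $15,874,760.00 − $12,121,800 = $3,752,960.00. Interest = $1,951,000.00.
DOL = $15,874,760.00 ÷ $3,752,960.00 = 4.2299; DFL = $3,752,960.00 ÷ $1,801,960.00 = 2.0827.
DCL = DOL × DFL = 4.2299 × 2.0827 = 8.8096.

8.81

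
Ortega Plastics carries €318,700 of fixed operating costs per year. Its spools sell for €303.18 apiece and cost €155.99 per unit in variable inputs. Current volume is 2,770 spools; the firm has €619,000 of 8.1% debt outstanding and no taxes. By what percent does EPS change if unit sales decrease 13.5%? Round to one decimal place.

-141.6%

Contribution at this volume is 2,770 × €147.19 = €407,716.30.
EBIT = €407,716.30 − €318,700 = €89,016.30.
After interest of €50,139.00, pre-tax earnings = €38,877.30.
DCL = total CM / (EBIT − I) = €407,716.30 / €38,877.30 = 10.4873.
%ΔEPS = DCL × %ΔSales = 10.4873 × -13.5% = -141.6%.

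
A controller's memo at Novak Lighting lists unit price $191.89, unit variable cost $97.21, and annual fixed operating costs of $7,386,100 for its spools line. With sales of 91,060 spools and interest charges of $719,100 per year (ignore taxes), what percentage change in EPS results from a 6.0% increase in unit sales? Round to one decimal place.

+100.2%

At 91,060 units, contribution = 91,060 × $94.68 = $8,621,560.80.
EBIT = $8,621,560.80 − $7,386,100 = $1,235,460.80.
Interest = $719,100.00, so EBIT − I = $516,360.80.
DCL = total CM / (EBIT − I) = $8,621,560.80 / $516,360.80 = 16.6968.
EPS therefore changes by 16.6968 × (+6.0%) = +100.2%.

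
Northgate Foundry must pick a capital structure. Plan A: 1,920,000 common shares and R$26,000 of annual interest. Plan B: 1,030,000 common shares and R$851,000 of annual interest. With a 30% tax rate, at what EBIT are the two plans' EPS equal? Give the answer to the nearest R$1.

At indifference, (EBIT − 26,000)(1 − t)/1,920,000 = (EBIT − 851,000)(1 − t)/1,030,000.
Cancelling (1 − t) and cross-multiplying: 1,030,000·(EBIT − 26,000) = 1,920,000·(EBIT − 851,000).
Solving, EBIT = (851,000·1,920,000 − 26,000·1,030,000) / (1,920,000 − 1,030,000) = 1,607,140,000,000 / 890,000 = 1,805,775.28.

R$1,805,775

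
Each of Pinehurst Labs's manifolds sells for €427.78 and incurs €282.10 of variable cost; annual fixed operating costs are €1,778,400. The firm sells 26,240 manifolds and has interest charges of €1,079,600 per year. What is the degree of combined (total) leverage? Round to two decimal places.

Contribution at this volume is 26,240 × €145.68 = €3,822,643.20.
Operating income = contribution − fixed costs = €3,822,643.20 − €1,778,400 = €2,044,243.20. Interest = €1,079,600.00, so EBIT − I = €964,643.20.
Degree of total leverage = total CM / (EBIT − interest) = €3,822,643.20 / €964,643.20 = 3.9628.

3.96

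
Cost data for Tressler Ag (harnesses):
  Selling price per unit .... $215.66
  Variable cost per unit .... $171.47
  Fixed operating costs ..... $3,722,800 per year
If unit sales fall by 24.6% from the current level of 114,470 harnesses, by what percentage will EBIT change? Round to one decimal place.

Total contribution margin = 114,470 × $44.19 = $5,058,429.30.
Operating income = contribution − fixed costs = $5,058,429.30 − $3,722,800 = $1,335,629.30.
So DOL = total CM / EBIT = $5,058,429.30 / $1,335,629.30 = 3.7873.
So EBIT moves 3.7873 × (-24.6%) = -93.2%.

-93.2%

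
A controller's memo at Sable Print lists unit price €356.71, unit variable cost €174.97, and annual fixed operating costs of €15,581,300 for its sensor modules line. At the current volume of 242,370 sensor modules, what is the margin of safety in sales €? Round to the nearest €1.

€55,873,622

Each unit contributes €356.71 − €174.97 = €181.74. Break-even units = €15,581,300 ÷ €181.74 = 85,734.02; break-even revenue = 85,734.02 × €356.71 = €30,582,180.71.
Actual sales revenue = 242,370 × €356.71 = €86,455,802.70.
Margin of safety = €86,455,802.70 − €30,582,180.71 = €55,873,622.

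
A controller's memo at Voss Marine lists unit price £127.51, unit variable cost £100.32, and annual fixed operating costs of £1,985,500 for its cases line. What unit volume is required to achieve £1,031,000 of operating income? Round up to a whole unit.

110,942 cases

Unit CM = price − variable cost = £127.51 − £100.32 = £27.19.
Required volume = (fixed costs + target profit) ÷ CM = (£1,985,500 + £1,031,000) ÷ £27.19 = 110,941.52, so 110,942 cases.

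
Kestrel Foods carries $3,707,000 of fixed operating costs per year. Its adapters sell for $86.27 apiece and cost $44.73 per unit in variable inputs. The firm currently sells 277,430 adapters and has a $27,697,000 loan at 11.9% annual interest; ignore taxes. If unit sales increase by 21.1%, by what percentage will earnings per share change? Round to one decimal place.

Total contribution margin = 277,430 × $41.54 = $11,524,442.20.
EBIT = $11,524,442.20 − $3,707,000 = $7,817,442.20.
Interest = $3,295,943.00, so EBIT − I = $4,521,499.20.
Degree of combined leverage = contribution ÷ (EBIT − I) = $11,524,442.20 ÷ $4,521,499.20 = 2.5488.
EPS therefore changes by 2.5488 × (+21.1%) = +53.8%.

+53.8%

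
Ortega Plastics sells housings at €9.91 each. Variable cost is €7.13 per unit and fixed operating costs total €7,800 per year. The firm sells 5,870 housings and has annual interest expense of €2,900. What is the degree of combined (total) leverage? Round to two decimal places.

Total contribution margin = 5,870 × €2.78 = €16,318.60.
EBIT = €16,318.60 − €7,800 = €8,518.60. Interest = €2,900.00, so EBIT − I = €5,618.60.
Degree of total leverage = total CM / (EBIT − interest) = €16,318.60 / €5,618.60 = 2.9044.

2.90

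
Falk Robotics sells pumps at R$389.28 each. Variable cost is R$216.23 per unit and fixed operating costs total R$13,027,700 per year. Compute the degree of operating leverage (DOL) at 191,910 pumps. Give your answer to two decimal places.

1.65

Contribution at this volume is 191,910 × R$173.05 = R$33,210,025.50.
Operating income = contribution − fixed costs = R$33,210,025.50 − R$13,027,700 = R$20,182,325.50.
So DOL = total CM / EBIT = R$33,210,025.50 / R$20,182,325.50 = 1.6455.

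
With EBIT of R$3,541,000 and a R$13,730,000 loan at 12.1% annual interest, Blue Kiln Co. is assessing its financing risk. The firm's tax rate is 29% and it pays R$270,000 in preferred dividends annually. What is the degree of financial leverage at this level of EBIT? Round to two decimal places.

Interest = R$1,661,330.00.
Preferred dividends grossed up pre-tax: R$270,000 / (1 − 0.29) = R$380,281.69.
DFL = EBIT ÷ [EBIT − I − D_p/(1−t)] = R$3,541,000 ÷ [R$3,541,000 − R$1,661,330.00 − R$380,281.69] = R$3,541,000 ÷ R$1,499,388.31 = 2.3616.

2.36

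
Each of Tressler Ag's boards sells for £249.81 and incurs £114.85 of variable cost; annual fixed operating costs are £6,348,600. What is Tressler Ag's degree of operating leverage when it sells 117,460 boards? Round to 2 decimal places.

1.67

Total contribution margin = 117,460 × £134.96 = £15,852,401.60.
Operating income = contribution − fixed costs = £15,852,401.60 − £6,348,600 = £9,503,801.60.
Degree of operating leverage = £15,852,401.60 / £9,503,801.60 = 1.6680.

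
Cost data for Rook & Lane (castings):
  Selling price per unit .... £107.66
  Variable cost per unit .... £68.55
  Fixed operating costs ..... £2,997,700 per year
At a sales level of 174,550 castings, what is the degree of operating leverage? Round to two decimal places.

1.78

Total contribution margin = 174,550 × £39.11 = £6,826,650.50.
EBIT = £6,826,650.50 − £2,997,700 = £3,828,950.50.
Degree of operating leverage = £6,826,650.50 / £3,828,950.50 = 1.7829.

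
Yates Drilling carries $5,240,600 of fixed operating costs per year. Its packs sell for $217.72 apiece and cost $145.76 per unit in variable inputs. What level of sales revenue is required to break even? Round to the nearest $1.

CM per unit = $217.72 − $145.76 = $71.96; CM ratio = $71.96 / $217.72 = 0.3305.
Break-even revenue = fixed costs × price ÷ CM = $5,240,600 × $217.72 ÷ $71.96 = $15,855,801.

$15,855,801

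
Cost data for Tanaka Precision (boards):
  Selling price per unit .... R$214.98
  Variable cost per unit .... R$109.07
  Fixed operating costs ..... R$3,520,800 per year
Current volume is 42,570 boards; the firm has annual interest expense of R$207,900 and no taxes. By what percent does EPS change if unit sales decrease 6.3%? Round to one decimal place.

-36.4%

Contribution at this volume is 42,570 × R$105.91 = R$4,508,588.70.
Subtracting fixed costs: EBIT = R$4,508,588.70 − R$3,520,800 = R$987,788.70.
After interest of R$207,900.00, pre-tax earnings = R$779,888.70.
DCL = total CM / (EBIT − I) = R$4,508,588.70 / R$779,888.70 = 5.7811.
EPS therefore changes by 5.7811 × (-6.3%) = -36.4%.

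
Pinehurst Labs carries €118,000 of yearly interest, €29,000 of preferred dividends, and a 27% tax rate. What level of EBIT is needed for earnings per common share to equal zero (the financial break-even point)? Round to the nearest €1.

Grossing the preferred dividend up to pre-tax terms: €29,000 / (1 − 0.27) = €39,726.03.
Financial break-even EBIT = interest + D_p ÷ (1 − t) = €118,000 + €39,726.03 = €157,726.03.

€157,726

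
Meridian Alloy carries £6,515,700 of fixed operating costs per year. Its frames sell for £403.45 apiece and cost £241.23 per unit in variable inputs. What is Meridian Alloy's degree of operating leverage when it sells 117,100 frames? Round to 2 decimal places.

1.52

Contribution at this volume is 117,100 × £162.22 = £18,995,962.00.
Subtracting fixed costs: EBIT = £18,995,962.00 − £6,515,700 = £12,480,262.00.
DOL = contribution ÷ EBIT = £18,995,962.00 ÷ £12,480,262.00 = 1.5221.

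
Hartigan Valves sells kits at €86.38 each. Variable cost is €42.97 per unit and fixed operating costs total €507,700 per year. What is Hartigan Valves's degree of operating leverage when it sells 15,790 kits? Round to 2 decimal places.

3.86

Contribution at this volume is 15,790 × €43.41 = €685,443.90.
Subtracting fixed costs: EBIT = €685,443.90 − €507,700 = €177,743.90.
So DOL = total CM / EBIT = €685,443.90 / €177,743.90 = 3.8564.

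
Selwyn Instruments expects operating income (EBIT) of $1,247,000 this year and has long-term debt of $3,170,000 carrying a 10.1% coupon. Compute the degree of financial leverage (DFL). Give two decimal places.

1.35

Interest = $320,170.00.
DFL = EBIT ÷ (EBIT − I) = $1,247,000 ÷ ($1,247,000 − $320,170.00) = $1,247,000 ÷ $926,830.00 = 1.3454.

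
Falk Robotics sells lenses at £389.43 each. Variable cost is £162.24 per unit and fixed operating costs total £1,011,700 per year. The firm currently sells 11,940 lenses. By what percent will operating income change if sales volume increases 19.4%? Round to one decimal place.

At 11,940 units, contribution = 11,940 × £227.19 = £2,712,648.60.
EBIT = £2,712,648.60 − £1,011,700 = £1,700,948.60.
DOL = contribution ÷ EBIT = £2,712,648.60 ÷ £1,700,948.60 = 1.5948.
So EBIT moves 1.5948 × (+19.4%) = +30.9%.

+30.9%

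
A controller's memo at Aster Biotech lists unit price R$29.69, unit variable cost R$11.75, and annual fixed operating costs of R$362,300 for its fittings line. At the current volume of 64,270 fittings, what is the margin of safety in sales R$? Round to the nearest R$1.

Each unit contributes R$29.69 − R$11.75 = R$17.94. Break-even units = R$362,300 ÷ R$17.94 = 20,195.09; break-even revenue = 20,195.09 × R$29.69 = R$599,592.36.
Actual sales revenue = 64,270 × R$29.69 = R$1,908,176.30.
Margin of safety = R$1,908,176.30 − R$599,592.36 = R$1,308,584.

R$1,308,584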